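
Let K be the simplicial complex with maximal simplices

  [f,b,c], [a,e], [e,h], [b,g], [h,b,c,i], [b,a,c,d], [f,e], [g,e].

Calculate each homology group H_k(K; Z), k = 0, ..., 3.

Take the total order a < b < c < d < e < f < g < h < i on the vertex set. Then K (dimension 3) consists of the simplices:

  0-simplices (9): a, b, c, d, e, f, g, h, i
  1-simplices (18): ab, ac, ad, ae, bc, bd, bf, bg, bh, bi, cd, cf, ch, ci, ef, eg, eh, hi
  2-simplices (9): abc, abd, acd, bcd, bcf, bch, bci, bhi, chi
  3-simplices (2): abcd, bchi

so the chain groups are C_0 ≅ Z^9, C_1 ≅ Z^18, C_2 ≅ Z^9, C_3 ≅ Z^2.

Boundary ∂_1: C_1 → C_0 is given by ∂[p,q] = [q] − [p]. For instance
  ∂bc = c − b.
The 9×18 boundary matrix has rank 8 and Smith normal form diag(1,1,1,1,1,1,1,1).

∂_2: C_2 → C_1 sends each 2-simplex [p,q,r] to [q,r] − [p,r] + [p,q]. For instance
  ∂bhi = hi − bi + bh,
  ∂bci = ci − bi + bc.
As a 18×9 matrix over Z this has rank 7, with invariant factors (1,1,1,1,1,1,1).

The boundary map ∂_3: C_3 → C_2 sends each 3-simplex σ to the alternating sum Σ_i (−1)^i (σ with its i-th vertex removed). For instance
  ∂abcd = bcd − acd + abd − abc,
  ∂bchi = chi − bhi + bci − bch.
The 9×2 boundary matrix has rank 2 and Smith normal form diag(1,1).

Now H_k = ker ∂_k / im ∂_{k+1}, so:

  H_0: rank C_0 − rank ∂_1 = 9 − 8 = 1, and the invariant factors of ∂_1 are all 1, so H_0 ≅ Z.
  H_1: rank ker ∂_1 − rank ∂_2 = (18 − 8) − 7 = 3, and the invariant factors of ∂_2 are all 1, so H_1 ≅ Z^3.
  H_2: rank ker ∂_2 − rank ∂_3 = (9 − 7) − 2 = 0, and the invariant factors of ∂_3 are all 1, so H_2 ≅ 0.
  H_3: rank ker ∂_3 − rank ∂_4 = (2 − 2) − 0 = 0, and there is no ∂_4, so H_3 ≅ 0.

As a check, the Euler characteristic is 9 − 18 + 9 − 2 = -2, which agrees with 1 − 3 + 0 − 0 = -2.

H_0 ≅ Z,  H_1 ≅ Z^3,  H_2 = 0,  H_3 = 0.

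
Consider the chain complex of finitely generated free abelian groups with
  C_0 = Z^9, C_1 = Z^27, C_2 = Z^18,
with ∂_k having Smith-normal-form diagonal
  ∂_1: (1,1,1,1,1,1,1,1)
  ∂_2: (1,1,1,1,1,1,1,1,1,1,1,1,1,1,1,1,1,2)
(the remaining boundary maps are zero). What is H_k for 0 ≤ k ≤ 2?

H_0 = Z,  H_1 = Z ⊕ Z/2,  H_2 = 0.

H_0: b_0 = 9 − 0 − 8 = 1; torsion from ∂_1 factors > 1: none. So H_0 = Z.
H_1: b_1 = 27 − 8 − 18 = 1; torsion from ∂_2 factors > 1: [2]. So H_1 = Z ⊕ Z/2.
H_2: b_2 = 18 − 18 − 0 = 0; torsion from ∂_3 factors > 1: none. So H_2 = 0.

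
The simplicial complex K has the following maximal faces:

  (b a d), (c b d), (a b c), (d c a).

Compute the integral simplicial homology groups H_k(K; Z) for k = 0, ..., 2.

Order the vertices as a < b < c < d. Listing each simplex with vertices in this order, K has dimension 2 with simplices:

  0-simplices (4): a, b, c, d
  1-simplices (6): ab, ac, ad, bc, bd, cd
  2-simplices (4): abc, abd, acd, bcd

so the chain groups are C_0 ≅ Z^4, C_1 ≅ Z^6, C_2 ≅ Z^4.

The boundary map ∂_1: C_1 → C_0 maps an edge to its endpoints' difference, ∂[p,q] = q − p. For instance
  ∂ac = c − a.
The resulting 4×6 matrix has rank 3, and its Smith normal form has invariant factors (1,1,1).

The boundary map ∂_2: C_2 → C_1 maps a triangle to the signed sum of its edges. For instance
  ∂abd = bd − ad + ab,
  ∂acd = cd − ad + ac.
This gives a 6×4 integer matrix of rank 3; reducing to Smith normal form yields diagonal entries (1,1,1).

Now H_k = ker ∂_k / im ∂_{k+1}, so:

  H_0: rank C_0 − rank ∂_1 = 4 − 3 = 1, and the invariant factors of ∂_1 are all 1, so H_0 ≅ Z.
  H_1: rank ker ∂_1 − rank ∂_2 = (6 − 3) − 3 = 0, and the invariant factors of ∂_2 are all 1, so H_1 ≅ 0.
  H_2: rank ker ∂_2 − rank ∂_3 = (4 − 3) − 0 = 1, and there is no ∂_3, so H_2 ≅ Z.

As a check, the Euler characteristic is 4 − 6 + 4 = 2, which agrees with 1 − 0 + 1 = 2.
(K is a triangulation of the 2-sphere S^2.)

H_0 ≅ Z,  H_1 = 0,  H_2 ≅ Z.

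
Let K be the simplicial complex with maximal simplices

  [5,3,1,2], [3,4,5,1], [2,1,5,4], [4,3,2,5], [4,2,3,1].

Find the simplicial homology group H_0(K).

Fix the vertex order 1 < 2 < 3 < 4 < 5 and write every simplex with vertices in increasing order. Then dim K = 3 and the simplices of K are:

  0-simplices (5): [1], [2], [3], [4], [5]
  1-simplices (10): [1,2], [1,3], [1,4], [1,5], [2,3], [2,4], [2,5], [3,4], [3,5], [4,5]
  2-simplices (10): [1,2,3], [1,2,4], [1,2,5], [1,3,4], [1,3,5], [1,4,5], [2,3,4], [2,3,5], [2,4,5], [3,4,5]
  3-simplices (5): [1,2,3,4], [1,2,3,5], [1,2,4,5], [1,3,4,5], [2,3,4,5]

giving chain groups C_0 ≅ Z^5, C_1 ≅ Z^10, C_2 ≅ Z^10, C_3 ≅ Z^5.

∂_1: C_1 → C_0 is given by ∂[p,q] = [q] − [p].
As a 5×10 matrix over Z this has rank 4, with invariant factors (1,1,1,1).

∂_2: C_2 → C_1 acts by ∂[p,q,r] = [q,r] − [p,r] + [p,q]. For instance
  ∂[1,2,5] = [2,5] − [1,5] + [1,2],
  ∂[3,4,5] = [4,5] − [3,5] + [3,4].
The resulting 10×10 matrix has rank 6, and its Smith normal form has invariant factors (1,1,1,1,1,1).

Boundary ∂_3: C_3 → C_2 sends each 3-simplex σ to the alternating sum Σ_i (−1)^i (σ with its i-th vertex removed). For instance
  ∂[2,3,4,5] = [3,4,5] − [2,4,5] + [2,3,5] − [2,3,4],
  ∂[1,2,4,5] = [2,4,5] − [1,4,5] + [1,2,5] − [1,2,4].
As a 10×5 matrix over Z this has rank 4, with invariant factors (1,1,1,1).

Reading off H_k = ker ∂_k / im ∂_{k+1}:

  H_0: rank C_0 − rank ∂_1 = 5 − 4 = 1, and the invariant factors of ∂_1 are all 1, so H_0 ≅ Z.

H_0 ≅ Z.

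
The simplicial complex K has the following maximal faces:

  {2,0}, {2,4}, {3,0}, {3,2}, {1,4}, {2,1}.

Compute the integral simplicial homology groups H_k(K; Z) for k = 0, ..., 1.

Fix the vertex order 0 < 1 < 2 < 3 < 4 and write every simplex with vertices in increasing order. Then dim K = 1 and the simplices of K are:

  0-simplices (5): [0], [1], [2], [3], [4]
  1-simplices (6): [0,2], [0,3], [1,2], [1,4], [2,3], [2,4]

Hence C_0 ≅ Z^5, C_1 ≅ Z^6.

Boundary ∂_1: C_1 → C_0 is given by ∂[p,q] = [q] − [p].
This gives a 5×6 integer matrix of rank 4; reducing to Smith normal form yields diagonal entries (1,1,1,1).

Computing H_k = (kernel of ∂_k) / (image of ∂_{k+1}):

  H_0: rank C_0 − rank ∂_1 = 5 − 4 = 1, and the invariant factors of ∂_1 are all 1, so H_0 ≅ Z.
  H_1: rank ker ∂_1 − rank ∂_2 = (6 − 4) − 0 = 2, and there is no ∂_2, so H_1 ≅ Z^2.

As a check, the Euler characteristic is 5 − 6 = -1, which agrees with 1 − 2 = -1.

H_0 = Z,  H_1 = Z^2.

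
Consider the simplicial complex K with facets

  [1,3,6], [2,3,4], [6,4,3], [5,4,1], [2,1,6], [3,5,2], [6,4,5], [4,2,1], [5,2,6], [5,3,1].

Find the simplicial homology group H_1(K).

Order the vertices as 1 < 2 < 3 < 4 < 5 < 6. Listing each simplex with vertices in this order, K has dimension 2 with simplices:

  0-simplices (6): [1], [2], [3], [4], [5], [6]
  1-simplices (15): [1,2], [1,3], [1,4], [1,5], [1,6], [2,3], [2,4], [2,5], [2,6], [3,4], [3,5], [3,6], [4,5], [4,6], [5,6]
  2-simplices (10): [1,2,4], [1,2,6], [1,3,5], [1,3,6], [1,4,5], [2,3,4], [2,3,5], [2,5,6], [3,4,6], [4,5,6]

so the chain groups are C_0 ≅ Z^6, C_1 ≅ Z^15, C_2 ≅ Z^10.

∂_1: C_1 → C_0 is given by ∂[p,q] = [q] − [p]. For instance
  ∂[1,6] = [6] − [1].
The resulting 6×15 matrix has rank 5, and its Smith normal form has invariant factors (1,1,1,1,1).

The boundary map ∂_2: C_2 → C_1 maps a triangle to the signed sum of its edges. For instance
  ∂[2,3,4] = [3,4] − [2,4] + [2,3],
  ∂[1,3,6] = [3,6] − [1,6] + [1,3].
The 15×10 boundary matrix has rank 10 and Smith normal form diag(1,1,1,1,1,1,1,1,1,2).

Reading off H_k = ker ∂_k / im ∂_{k+1}:

  H_1: rank ker ∂_1 − rank ∂_2 = (15 − 5) − 10 = 0, and ∂_2 has invariant factor 2 > 1, so H_1 ≅ Z/2.

H_1 ≅ Z/2.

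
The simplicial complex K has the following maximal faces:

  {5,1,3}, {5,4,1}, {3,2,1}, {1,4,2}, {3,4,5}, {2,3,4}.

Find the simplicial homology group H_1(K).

H_1 = 0.

Take the total order 1 < 2 < 3 < 4 < 5 on the vertex set. Then K (dimension 2) consists of the simplices:

  0-simplices (5): [1], [2], [3], [4], [5]
  1-simplices (9): [1,2], [1,3], [1,4], [1,5], [2,3], [2,4], [3,4], [3,5], [4,5]
  2-simplices (6): [1,2,3], [1,2,4], [1,3,5], [1,4,5], [2,3,4], [3,4,5]

giving chain groups C_0 ≅ Z^5, C_1 ≅ Z^9, C_2 ≅ Z^6.

∂_1: C_1 → C_0 maps an edge to its endpoints' difference, ∂[p,q] = q − p.
The resulting 5×9 matrix has rank 4, and its Smith normal form has invariant factors (1,1,1,1).

Boundary ∂_2: C_2 → C_1 maps a triangle to the signed sum of its edges. For instance
  ∂[3,4,5] = [4,5] − [3,5] + [3,4],
  ∂[1,2,3] = [2,3] − [1,3] + [1,2].
This gives a 9×6 integer matrix of rank 5; reducing to Smith normal form yields diagonal entries (1,1,1,1,1).

Now H_k = ker ∂_k / im ∂_{k+1}, so:

  H_1: rank ker ∂_1 − rank ∂_2 = (9 − 4) − 5 = 0, and the invariant factors of ∂_2 are all 1, so H_1 ≅ 0.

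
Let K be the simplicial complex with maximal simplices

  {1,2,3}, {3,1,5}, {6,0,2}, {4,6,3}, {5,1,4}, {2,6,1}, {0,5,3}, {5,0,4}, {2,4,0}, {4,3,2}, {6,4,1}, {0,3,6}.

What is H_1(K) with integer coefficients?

We work with the vertex ordering 0 < 1 < 2 < 3 < 4 < 5 < 6. The simplices of K, each written with vertices in increasing order, are:

  0-simplices (7): [0], [1], [2], [3], [4], [5], [6]
  1-simplices (18): [0,2], [0,3], [0,4], [0,5], [0,6], [1,2], [1,3], [1,4], [1,5], [1,6], [2,3], [2,4], [2,6], [3,4], [3,5], [3,6], [4,5], [4,6]
  2-simplices (12): [0,2,4], [0,2,6], [0,3,5], [0,3,6], [0,4,5], [1,2,3], [1,2,6], [1,3,5], [1,4,5], [1,4,6], [2,3,4], [3,4,6]

so the chain groups are C_0 ≅ Z^7, C_1 ≅ Z^18, C_2 ≅ Z^12.

The boundary map ∂_1: C_1 → C_0 maps an edge to its endpoints' difference, ∂[p,q] = q − p. For instance
  ∂[1,2] = [2] − [1].
The 7×18 boundary matrix has rank 6 and Smith normal form diag(1,1,1,1,1,1).

Boundary ∂_2: C_2 → C_1 acts by ∂[p,q,r] = [q,r] − [p,r] + [p,q]. For instance
  ∂[1,2,6] = [2,6] − [1,6] + [1,2],
  ∂[1,3,5] = [3,5] − [1,5] + [1,3].
The resulting 18×12 matrix has rank 12, and its Smith normal form has invariant factors (1,1,1,1,1,1,1,1,1,1,1,2).

From H_k ≅ ker(∂_k) / im(∂_{k+1}) we obtain:

  H_1: rank ker ∂_1 − rank ∂_2 = (18 − 6) − 12 = 0, and ∂_2 has invariant factor 2 > 1, so H_1 = Z/2.

H_1 = Z/2.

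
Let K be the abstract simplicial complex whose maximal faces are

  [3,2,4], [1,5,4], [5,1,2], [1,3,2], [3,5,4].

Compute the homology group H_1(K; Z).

H_1 = Z.

Order the vertices as 1 < 2 < 3 < 4 < 5. Listing each simplex with vertices in this order, K has dimension 2 with simplices:

  0-simplices (5): [1], [2], [3], [4], [5]
  1-simplices (10): [1,2], [1,3], [1,4], [1,5], [2,3], [2,4], [2,5], [3,4], [3,5], [4,5]
  2-simplices (5): [1,2,3], [1,2,5], [1,4,5], [2,3,4], [3,4,5]

so the chain groups are C_0 ≅ Z^5, C_1 ≅ Z^10, C_2 ≅ Z^5.

∂_1: C_1 → C_0 maps an edge to its endpoints' difference, ∂[p,q] = q − p. For instance
  ∂[2,4] = [4] − [2].
This gives a 5×10 integer matrix of rank 4; reducing to Smith normal form yields diagonal entries (1,1,1,1).

The boundary map ∂_2: C_2 → C_1 maps a triangle to the signed sum of its edges. For instance
  ∂[3,4,5] = [4,5] − [3,5] + [3,4],
  ∂[1,2,3] = [2,3] − [1,3] + [1,2].
The resulting 10×5 matrix has rank 5, and its Smith normal form has invariant factors (1,1,1,1,1).

Reading off H_k = ker ∂_k / im ∂_{k+1}:

  H_1: rank ker ∂_1 − rank ∂_2 = (10 − 4) − 5 = 1, and the invariant factors of ∂_2 are all 1, so H_1 = Z.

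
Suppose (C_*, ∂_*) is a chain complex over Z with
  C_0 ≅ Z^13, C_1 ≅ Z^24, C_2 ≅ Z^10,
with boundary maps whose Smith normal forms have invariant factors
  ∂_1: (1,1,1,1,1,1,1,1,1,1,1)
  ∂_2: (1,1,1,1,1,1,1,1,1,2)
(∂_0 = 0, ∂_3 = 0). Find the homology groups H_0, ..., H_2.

H_0: b_0 = 13 − 0 − 11 = 2; torsion from ∂_1 factors > 1: none. So H_0 = Z^2.
H_1: b_1 = 24 − 11 − 10 = 3; torsion from ∂_2 factors > 1: [2]. So H_1 = Z^3 × Z/2.
H_2: b_2 = 10 − 10 − 0 = 0; torsion from ∂_3 factors > 1: none. So H_2 = 0.

H_0 = Z^2,  H_1 = Z^3 × Z/2,  H_2 = 0.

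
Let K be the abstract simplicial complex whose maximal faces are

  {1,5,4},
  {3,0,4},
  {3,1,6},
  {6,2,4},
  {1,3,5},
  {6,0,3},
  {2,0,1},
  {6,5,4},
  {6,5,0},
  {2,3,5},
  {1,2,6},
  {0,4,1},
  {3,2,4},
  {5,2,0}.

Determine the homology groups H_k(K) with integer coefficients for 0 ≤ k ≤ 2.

K has 7 vertices, 21 edges, 14 triangles.
rank ∂_0 = 0, rank ∂_1 = 6 ⇒ b_0 = 7 − 0 − 6 = 1; all invariant factors of ∂_1 are 1 so no torsion. So H_0 ≅ Z.
rank ∂_1 = 6, rank ∂_2 = 13 ⇒ b_1 = 21 − 6 − 13 = 2; all invariant factors of ∂_2 are 1 so no torsion. So H_1 ≅ Z^2.
rank ∂_2 = 13, rank ∂_3 = 0 ⇒ b_2 = 14 − 13 − 0 = 1. So H_2 ≅ Z.

H_0 = Z,  H_1 = Z^2,  H_2 = Z.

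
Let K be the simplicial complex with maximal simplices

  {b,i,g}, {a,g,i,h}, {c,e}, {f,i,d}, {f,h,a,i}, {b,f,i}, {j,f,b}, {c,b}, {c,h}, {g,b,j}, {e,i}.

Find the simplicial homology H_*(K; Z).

H_0 ≅ Z,  H_1 ≅ Z^2,  H_2 = 0,  H_3 = 0.

K has 10 vertices, 21 edges, 12 triangles, 2 3-simplices.
rank ∂_0 = 0, rank ∂_1 = 9 ⇒ b_0 = 10 − 0 − 9 = 1; all invariant factors of ∂_1 are 1 so no torsion. So H_0 ≅ Z.
rank ∂_1 = 9, rank ∂_2 = 10 ⇒ b_1 = 21 − 9 − 10 = 2; all invariant factors of ∂_2 are 1 so no torsion. So H_1 ≅ Z^2.
rank ∂_2 = 10, rank ∂_3 = 2 ⇒ b_2 = 12 − 10 − 2 = 0; all invariant factors of ∂_3 are 1 so no torsion. So H_2 ≅ 0.
rank ∂_3 = 2, rank ∂_4 = 0 ⇒ b_3 = 2 − 2 − 0 = 0. So H_3 ≅ 0.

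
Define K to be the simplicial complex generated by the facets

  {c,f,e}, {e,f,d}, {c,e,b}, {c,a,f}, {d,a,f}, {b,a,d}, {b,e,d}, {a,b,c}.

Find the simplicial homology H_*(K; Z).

We work with the vertex ordering a < b < c < d < e < f. The simplices of K, each written with vertices in increasing order, are:

  0-simplices (6): a, b, c, d, e, f
  1-simplices (12): ab, ac, ad, af, bc, bd, be, ce, cf, de, df, ef
  2-simplices (8): abc, abd, acf, adf, bce, bde, cef, def

so the chain groups are C_0 ≅ Z^6, C_1 ≅ Z^12, C_2 ≅ Z^8.

Boundary ∂_1: C_1 → C_0 is given by ∂[p,q] = [q] − [p].
The 6×12 boundary matrix has rank 5 and Smith normal form diag(1,1,1,1,1).

∂_2: C_2 → C_1 acts by ∂[p,q,r] = [q,r] − [p,r] + [p,q]. For instance
  ∂abd = bd − ad + ab,
  ∂bde = de − be + bd.
The 12×8 boundary matrix has rank 7 and Smith normal form diag(1,1,1,1,1,1,1).

Reading off H_k = ker ∂_k / im ∂_{k+1}:

  H_0: rank C_0 − rank ∂_1 = 6 − 5 = 1, and the invariant factors of ∂_1 are all 1, so H_0 = Z.
  H_1: rank ker ∂_1 − rank ∂_2 = (12 − 5) − 7 = 0, and the invariant factors of ∂_2 are all 1, so H_1 = 0.
  H_2: rank ker ∂_2 − rank ∂_3 = (8 − 7) − 0 = 1, and there is no ∂_3, so H_2 = Z.

H_0 = Z,  H_1 = 0,  H_2 = Z.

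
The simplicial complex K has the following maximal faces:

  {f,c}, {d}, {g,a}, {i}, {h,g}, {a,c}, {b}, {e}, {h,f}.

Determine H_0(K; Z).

We work with the vertex ordering a < b < c < d < e < f < g < h < i. The simplices of K, each written with vertices in increasing order, are:

  0-simplices (9): a, b, c, d, e, f, g, h, i
  1-simplices (5): ac, ag, cf, fh, gh

so the chain groups are C_0 ≅ Z^9, C_1 ≅ Z^5.

The boundary map ∂_1: C_1 → C_0 maps an edge to its endpoints' difference, ∂[p,q] = q − p. For instance
  ∂fh = h − f.
The 9×5 boundary matrix has rank 4 and Smith normal form diag(1,1,1,1).

Reading off H_k = ker ∂_k / im ∂_{k+1}:

  H_0: rank C_0 − rank ∂_1 = 9 − 4 = 5, and the invariant factors of ∂_1 are all 1, so H_0 ≅ Z^5.

H_0 = Z^5.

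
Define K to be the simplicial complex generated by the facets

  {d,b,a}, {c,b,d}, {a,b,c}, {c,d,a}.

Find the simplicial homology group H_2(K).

H_2 ≅ Z.

Order the vertices as a < b < c < d. Listing each simplex with vertices in this order, K has dimension 2 with simplices:

  0-simplices (4): a, b, c, d
  1-simplices (6): ab, ac, ad, bc, bd, cd
  2-simplices (4): abc, abd, acd, bcd

Hence C_0 ≅ Z^4, C_1 ≅ Z^6, C_2 ≅ Z^4.

The boundary map ∂_1: C_1 → C_0 is given by ∂[p,q] = [q] − [p].
This gives a 4×6 integer matrix of rank 3; reducing to Smith normal form yields diagonal entries (1,1,1).

∂_2: C_2 → C_1 acts by ∂[p,q,r] = [q,r] − [p,r] + [p,q]. For instance
  ∂abd = bd − ad + ab,
  ∂bcd = cd − bd + bc.
The resulting 6×4 matrix has rank 3, and its Smith normal form has invariant factors (1,1,1).

From H_k ≅ ker(∂_k) / im(∂_{k+1}) we obtain:

  H_2: rank ker ∂_2 − rank ∂_3 = (4 − 3) − 0 = 1, and there is no ∂_3, so H_2 = Z.

(K is a triangulation of the 2-sphere S^2.)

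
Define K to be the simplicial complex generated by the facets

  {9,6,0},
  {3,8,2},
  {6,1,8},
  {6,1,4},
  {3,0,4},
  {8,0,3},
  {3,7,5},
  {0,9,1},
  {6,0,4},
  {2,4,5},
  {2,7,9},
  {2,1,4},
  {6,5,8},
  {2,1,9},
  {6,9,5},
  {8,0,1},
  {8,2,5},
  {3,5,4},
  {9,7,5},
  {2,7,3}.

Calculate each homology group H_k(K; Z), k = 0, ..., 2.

We work with the vertex ordering 0 < 1 < 2 < 3 < 4 < 5 < 6 < 7 < 8 < 9. The simplices of K, each written with vertices in increasing order, are:

  0-simplices (10): [0], [1], [2], [3], [4], [5], [6], [7], [8], [9]
  1-simplices (30): (30 of them)
  2-simplices (20): (20 of them)

so the chain groups are C_0 ≅ Z^10, C_1 ≅ Z^30, C_2 ≅ Z^20.

Boundary ∂_1: C_1 → C_0 sends each edge [p,q] (with p < q) to q − p.
This gives a 10×30 integer matrix of rank 9; reducing to Smith normal form yields diagonal entries (1,1,1,1,1,1,1,1,1).

Boundary ∂_2: C_2 → C_1 acts by ∂[p,q,r] = [q,r] − [p,r] + [p,q]. For instance
  ∂[0,3,8] = [3,8] − [0,8] + [0,3],
  ∂[0,6,9] = [6,9] − [0,9] + [0,6].
This gives a 30×20 integer matrix of rank 20; reducing to Smith normal form yields diagonal entries (1,1,1,1,1,1,1,1,1,1,1,1,1,1,1,1,1,1,1,2).

From H_k ≅ ker(∂_k) / im(∂_{k+1}) we obtain:

  H_0: rank C_0 − rank ∂_1 = 10 − 9 = 1, and the invariant factors of ∂_1 are all 1, so H_0 ≅ Z.
  H_1: rank ker ∂_1 − rank ∂_2 = (30 − 9) − 20 = 1, and ∂_2 has invariant factor 2 > 1, so H_1 ≅ Z ⊕ Z/2Z.
  H_2: rank ker ∂_2 − rank ∂_3 = (20 − 20) − 0 = 0, and there is no ∂_3, so H_2 ≅ 0.

As a check, the Euler characteristic is 10 − 30 + 20 = 0, which agrees with 1 − 1 + 0 = 0.

H_0 = Z,  H_1 = Z ⊕ Z/2Z,  H_2 = 0.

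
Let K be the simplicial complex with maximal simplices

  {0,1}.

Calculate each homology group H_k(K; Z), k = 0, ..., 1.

H_0 ≅ Z,  H_1 = 0.

Order the vertices as 0 < 1. Listing each simplex with vertices in this order, K has dimension 1 with simplices:

  0-simplices (2): [0], [1]
  1-simplices (1): [0,1]

so the chain groups are C_0 ≅ Z^2, C_1 ≅ Z^1.

∂_1: C_1 → C_0 is given by ∂[p,q] = [q] − [p]. For instance
  ∂[0,1] = [1] − [0].
As a 2×1 matrix over Z this has rank 1, with invariant factors (1).

From H_k ≅ ker(∂_k) / im(∂_{k+1}) we obtain:

  H_0: rank C_0 − rank ∂_1 = 2 − 1 = 1, and the invariant factors of ∂_1 are all 1, so H_0 ≅ Z.
  H_1: rank ker ∂_1 − rank ∂_2 = (1 − 1) − 0 = 0, and there is no ∂_2, so H_1 ≅ 0.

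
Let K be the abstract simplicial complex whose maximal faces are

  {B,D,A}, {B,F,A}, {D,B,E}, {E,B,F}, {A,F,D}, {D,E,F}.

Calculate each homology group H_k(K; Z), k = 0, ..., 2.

H_0 = Z,  H_1 = 0,  H_2 = Z.

Order the vertices as A < B < D < E < F. Listing each simplex with vertices in this order, K has dimension 2 with simplices:

  0-simplices (5): A, B, D, E, F
  1-simplices (9): AB, AD, AF, BD, BE, BF, DE, DF, EF
  2-simplices (6): ABD, ABF, ADF, BDE, BEF, DEF

Hence C_0 ≅ Z^5, C_1 ≅ Z^9, C_2 ≅ Z^6.

∂_1: C_1 → C_0 sends each edge [p,q] (with p < q) to q − p. For instance
  ∂DE = E − D.
The resulting 5×9 matrix has rank 4, and its Smith normal form has invariant factors (1,1,1,1).

∂_2: C_2 → C_1 sends each 2-simplex [p,q,r] to [q,r] − [p,r] + [p,q]. For instance
  ∂ABF = BF − AF + AB,
  ∂ABD = BD − AD + AB.
As a 9×6 matrix over Z this has rank 5, with invariant factors (1,1,1,1,1).

Computing H_k = (kernel of ∂_k) / (image of ∂_{k+1}):

  H_0: rank C_0 − rank ∂_1 = 5 − 4 = 1, and the invariant factors of ∂_1 are all 1, so H_0 ≅ Z.
  H_1: rank ker ∂_1 − rank ∂_2 = (9 − 4) − 5 = 0, and the invariant factors of ∂_2 are all 1, so H_1 ≅ 0.
  H_2: rank ker ∂_2 − rank ∂_3 = (6 − 5) − 0 = 1, and there is no ∂_3, so H_2 ≅ Z.

As a check, the Euler characteristic is 5 − 9 + 6 = 2, which agrees with 1 − 0 + 1 = 2.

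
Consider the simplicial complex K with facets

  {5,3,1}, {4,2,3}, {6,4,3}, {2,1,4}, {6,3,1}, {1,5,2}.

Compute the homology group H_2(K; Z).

Take the total order 1 < 2 < 3 < 4 < 5 < 6 on the vertex set. Then K (dimension 2) consists of the simplices:

  0-simplices (6): [1], [2], [3], [4], [5], [6]
  1-simplices (12): [1,2], [1,3], [1,4], [1,5], [1,6], [2,3], [2,4], [2,5], [3,4], [3,5], [3,6], [4,6]
  2-simplices (6): [1,2,4], [1,2,5], [1,3,5], [1,3,6], [2,3,4], [3,4,6]

giving chain groups C_0 ≅ Z^6, C_1 ≅ Z^12, C_2 ≅ Z^6.

The boundary map ∂_1: C_1 → C_0 maps an edge to its endpoints' difference, ∂[p,q] = q − p.
The 6×12 boundary matrix has rank 5 and Smith normal form diag(1,1,1,1,1).

Boundary ∂_2: C_2 → C_1 sends each 2-simplex [p,q,r] to [q,r] − [p,r] + [p,q]. For instance
  ∂[1,2,5] = [2,5] − [1,5] + [1,2],
  ∂[1,3,5] = [3,5] − [1,5] + [1,3].
As a 12×6 matrix over Z this has rank 6, with invariant factors (1,1,1,1,1,1).

Computing H_k = (kernel of ∂_k) / (image of ∂_{k+1}):

  H_2: rank ker ∂_2 − rank ∂_3 = (6 − 6) − 0 = 0, and there is no ∂_3, so H_2 = 0.

H_2 = 0.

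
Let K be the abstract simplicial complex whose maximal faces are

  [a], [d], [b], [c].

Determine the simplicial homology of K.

Take the total order a < b < c < d on the vertex set. Then K (dimension 0) consists of the simplices:

  0-simplices (4): a, b, c, d

giving chain groups C_0 ≅ Z^4.

Computing H_k = (kernel of ∂_k) / (image of ∂_{k+1}):

  H_0: rank C_0 − rank ∂_1 = 4 − 0 = 4, and there is no ∂_1, so H_0 ≅ Z^4.

H_0 = Z^4.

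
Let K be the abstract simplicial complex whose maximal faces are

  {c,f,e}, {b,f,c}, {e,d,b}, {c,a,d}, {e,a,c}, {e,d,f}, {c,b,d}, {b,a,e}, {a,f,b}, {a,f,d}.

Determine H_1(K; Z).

H_1 ≅ Z/2Z.

We work with the vertex ordering a < b < c < d < e < f. The simplices of K, each written with vertices in increasing order, are:

  0-simplices (6): a, b, c, d, e, f
  1-simplices (15): ab, ac, ad, ae, af, bc, bd, be, bf, cd, ce, cf, de, df, ef
  2-simplices (10): abe, abf, acd, ace, adf, bcd, bcf, bde, cef, def

giving chain groups C_0 ≅ Z^6, C_1 ≅ Z^15, C_2 ≅ Z^10.

∂_1: C_1 → C_0 is given by ∂[p,q] = [q] − [p].
This gives a 6×15 integer matrix of rank 5; reducing to Smith normal form yields diagonal entries (1,1,1,1,1).

∂_2: C_2 → C_1 sends each 2-simplex [p,q,r] to [q,r] − [p,r] + [p,q]. For instance
  ∂bde = de − be + bd,
  ∂adf = df − af + ad.
This gives a 15×10 integer matrix of rank 10; reducing to Smith normal form yields diagonal entries (1,1,1,1,1,1,1,1,1,2).

Computing H_k = (kernel of ∂_k) / (image of ∂_{k+1}):

  H_1: rank ker ∂_1 − rank ∂_2 = (15 − 5) − 10 = 0, and ∂_2 has invariant factor 2 > 1, so H_1 = Z/2Z.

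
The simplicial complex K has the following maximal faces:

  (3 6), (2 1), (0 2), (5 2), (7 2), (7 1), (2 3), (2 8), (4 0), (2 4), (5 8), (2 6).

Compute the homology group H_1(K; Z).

Fix the vertex order 0 < 1 < 2 < 3 < 4 < 5 < 6 < 7 < 8 and write every simplex with vertices in increasing order. Then dim K = 1 and the simplices of K are:

  0-simplices (9): [0], [1], [2], [3], [4], [5], [6], [7], [8]
  1-simplices (12): [0,2], [0,4], [1,2], [1,7], [2,3], [2,4], [2,5], [2,6], [2,7], [2,8], [3,6], [5,8]

so the chain groups are C_0 ≅ Z^9, C_1 ≅ Z^12.

Boundary ∂_1: C_1 → C_0 maps an edge to its endpoints' difference, ∂[p,q] = q − p. For instance
  ∂[2,8] = [8] − [2].
This gives a 9×12 integer matrix of rank 8; reducing to Smith normal form yields diagonal entries (1,1,1,1,1,1,1,1).

From H_k ≅ ker(∂_k) / im(∂_{k+1}) we obtain:

  H_1: rank ker ∂_1 − rank ∂_2 = (12 − 8) − 0 = 4, and there is no ∂_2, so H_1 ≅ Z^4.

H_1 = Z^4.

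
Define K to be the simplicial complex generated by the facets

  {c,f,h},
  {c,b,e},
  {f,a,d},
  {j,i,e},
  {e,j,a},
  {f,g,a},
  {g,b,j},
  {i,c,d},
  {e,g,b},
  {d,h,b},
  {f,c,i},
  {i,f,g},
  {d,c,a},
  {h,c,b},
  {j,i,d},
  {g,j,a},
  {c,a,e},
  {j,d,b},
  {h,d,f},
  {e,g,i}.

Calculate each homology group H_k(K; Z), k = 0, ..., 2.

Fix the vertex order a < b < c < d < e < f < g < h < i < j and write every simplex with vertices in increasing order. Then dim K = 2 and the simplices of K are:

  0-simplices (10): a, b, c, d, e, f, g, h, i, j
  1-simplices (30): ac, ad, ae, af, ag, aj, bc, bd, be, bg, bh, bj, cd, ce, cf, ch, ci, df, dh, di, dj, eg, ei, ej, fg, fh, fi, gi, gj, ij
  2-simplices (20): acd, ace, adf, aej, afg, agj, bce, bch, bdh, bdj, beg, bgj, cdi, cfh, cfi, dfh, dij, egi, eij, fgi

so the chain groups are C_0 ≅ Z^10, C_1 ≅ Z^30, C_2 ≅ Z^20.

The boundary map ∂_1: C_1 → C_0 maps an edge to its endpoints' difference, ∂[p,q] = q − p. For instance
  ∂cd = d − c.
The resulting 10×30 matrix has rank 9, and its Smith normal form has invariant factors (1,1,1,1,1,1,1,1,1).

The boundary map ∂_2: C_2 → C_1 maps a triangle to the signed sum of its edges. For instance
  ∂cdi = di − ci + cd,
  ∂fgi = gi − fi + fg.
As a 30×20 matrix over Z this has rank 20, with invariant factors (1,1,1,1,1,1,1,1,1,1,1,1,1,1,1,1,1,1,1,2).

Reading off H_k = ker ∂_k / im ∂_{k+1}:

  H_0: rank C_0 − rank ∂_1 = 10 − 9 = 1, and the invariant factors of ∂_1 are all 1, so H_0 ≅ Z.
  H_1: rank ker ∂_1 − rank ∂_2 = (30 − 9) − 20 = 1, and ∂_2 has invariant factor 2 > 1, so H_1 ≅ Z ⊕ Z/2Z.
  H_2: rank ker ∂_2 − rank ∂_3 = (20 − 20) − 0 = 0, and there is no ∂_3, so H_2 ≅ 0.

(K is a triangulation of the Klein bottle.)

H_0 ≅ Z,  H_1 ≅ Z ⊕ Z/2Z,  H_2 = 0.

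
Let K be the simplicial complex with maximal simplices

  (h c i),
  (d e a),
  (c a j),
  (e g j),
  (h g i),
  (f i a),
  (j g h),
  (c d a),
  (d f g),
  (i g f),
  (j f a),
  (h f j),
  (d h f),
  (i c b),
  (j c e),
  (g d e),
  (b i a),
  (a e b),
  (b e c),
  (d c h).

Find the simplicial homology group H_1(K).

Take the total order a < b < c < d < e < f < g < h < i < j on the vertex set. Then K (dimension 2) consists of the simplices:

  0-simplices (10): a, b, c, d, e, f, g, h, i, j
  1-simplices (30): ab, ac, ad, ae, af, ai, aj, bc, be, bi, cd, ce, ch, ci, cj, de, df, dg, dh, eg, ej, fg, fh, fi, fj, gh, gi, gj, hi, hj
  2-simplices (20): abe, abi, acd, acj, ade, afi, afj, bce, bci, cdh, cej, chi, deg, dfg, dfh, egj, fgi, fhj, ghi, ghj

giving chain groups C_0 ≅ Z^10, C_1 ≅ Z^30, C_2 ≅ Z^20.

The boundary map ∂_1: C_1 → C_0 is given by ∂[p,q] = [q] − [p]. For instance
  ∂ej = j − e.
The resulting 10×30 matrix has rank 9, and its Smith normal form has invariant factors (1,1,1,1,1,1,1,1,1).

Boundary ∂_2: C_2 → C_1 maps a triangle to the signed sum of its edges. For instance
  ∂bce = ce − be + bc,
  ∂cdh = dh − ch + cd.
As a 30×20 matrix over Z this has rank 20, with invariant factors (1,1,1,1,1,1,1,1,1,1,1,1,1,1,1,1,1,1,1,2).

Now H_k = ker ∂_k / im ∂_{k+1}, so:

  H_1: rank ker ∂_1 − rank ∂_2 = (30 − 9) − 20 = 1, and ∂_2 has invariant factor 2 > 1, so H_1 ≅ Z ⊕ Z/2Z.

H_1 ≅ Z ⊕ Z/2Z.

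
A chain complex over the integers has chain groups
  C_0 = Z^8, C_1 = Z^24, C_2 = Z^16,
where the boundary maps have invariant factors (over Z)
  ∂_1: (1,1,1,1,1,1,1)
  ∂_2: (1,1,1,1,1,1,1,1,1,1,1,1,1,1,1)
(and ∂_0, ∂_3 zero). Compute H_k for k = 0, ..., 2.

H_0: b_0 = 8 − 0 − 7 = 1; torsion from ∂_1 factors > 1: none. So H_0 = Z.
H_1: b_1 = 24 − 7 − 15 = 2; torsion from ∂_2 factors > 1: none. So H_1 = Z^2.
H_2: b_2 = 16 − 15 − 0 = 1; torsion from ∂_3 factors > 1: none. So H_2 = Z.

H_0 = Z,  H_1 = Z^2,  H_2 = Z.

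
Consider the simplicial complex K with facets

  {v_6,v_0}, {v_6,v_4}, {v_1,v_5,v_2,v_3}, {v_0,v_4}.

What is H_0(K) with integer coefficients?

Take the total order v_0 < v_1 < v_2 < v_3 < v_4 < v_5 < v_6 on the vertex set. Then K (dimension 3) consists of the simplices:

  0-simplices (7): [v_0], [v_1], [v_2], [v_3], [v_4], [v_5], [v_6]
  1-simplices (9): [v_0,v_4], [v_0,v_6], [v_1,v_2], [v_1,v_3], [v_1,v_5], [v_2,v_3], [v_2,v_5], [v_3,v_5], [v_4,v_6]
  2-simplices (4): [v_1,v_2,v_3], [v_1,v_2,v_5], [v_1,v_3,v_5], [v_2,v_3,v_5]
  3-simplices (1): [v_1,v_2,v_3,v_5]

so the chain groups are C_0 ≅ Z^7, C_1 ≅ Z^9, C_2 ≅ Z^4, C_3 ≅ Z^1.

The boundary map ∂_1: C_1 → C_0 maps an edge to its endpoints' difference, ∂[p,q] = q − p.
The 7×9 boundary matrix has rank 5 and Smith normal form diag(1,1,1,1,1).

Boundary ∂_2: C_2 → C_1 sends each 2-simplex [p,q,r] to [q,r] − [p,r] + [p,q]. For instance
  ∂[v_1,v_2,v_5] = [v_2,v_5] − [v_1,v_5] + [v_1,v_2],
  ∂[v_1,v_2,v_3] = [v_2,v_3] − [v_1,v_3] + [v_1,v_2].
This gives a 9×4 integer matrix of rank 3; reducing to Smith normal form yields diagonal entries (1,1,1).

∂_3: C_3 → C_2 sends each 3-simplex σ to the alternating sum Σ_i (−1)^i (σ with its i-th vertex removed). For instance
  ∂[v_1,v_2,v_3,v_5] = [v_2,v_3,v_5] − [v_1,v_3,v_5] + [v_1,v_2,v_5] − [v_1,v_2,v_3].
The resulting 4×1 matrix has rank 1, and its Smith normal form has invariant factors (1).

Now H_k = ker ∂_k / im ∂_{k+1}, so:

  H_0: rank C_0 − rank ∂_1 = 7 − 5 = 2, and the invariant factors of ∂_1 are all 1, so H_0 ≅ Z^2.

(K is a triangulation of the disjoint union of the 3-simplex and the circle S^1.)

H_0 ≅ Z^2.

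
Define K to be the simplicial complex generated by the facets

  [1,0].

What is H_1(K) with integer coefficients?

H_1 = 0.

We work with the vertex ordering 0 < 1. The simplices of K, each written with vertices in increasing order, are:

  0-simplices (2): [0], [1]
  1-simplices (1): [0,1]

so the chain groups are C_0 ≅ Z^2, C_1 ≅ Z^1.

Boundary ∂_1: C_1 → C_0 maps an edge to its endpoints' difference, ∂[p,q] = q − p. For instance
  ∂[0,1] = [1] − [0].
The 2×1 boundary matrix has rank 1 and Smith normal form diag(1).

Now H_k = ker ∂_k / im ∂_{k+1}, so:

  H_1: rank ker ∂_1 − rank ∂_2 = (1 − 1) − 0 = 0, and there is no ∂_2, so H_1 ≅ 0.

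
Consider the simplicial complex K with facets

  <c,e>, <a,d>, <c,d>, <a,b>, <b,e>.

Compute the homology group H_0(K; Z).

H_0 ≅ Z.

Fix the vertex order a < b < c < d < e and write every simplex with vertices in increasing order. Then dim K = 1 and the simplices of K are:

  0-simplices (5): a, b, c, d, e
  1-simplices (5): ab, ad, be, cd, ce

Hence C_0 ≅ Z^5, C_1 ≅ Z^5.

Boundary ∂_1: C_1 → C_0 maps an edge to its endpoints' difference, ∂[p,q] = q − p. For instance
  ∂ad = d − a.
The 5×5 boundary matrix has rank 4 and Smith normal form diag(1,1,1,1).

From H_k ≅ ker(∂_k) / im(∂_{k+1}) we obtain:

  H_0: rank C_0 − rank ∂_1 = 5 − 4 = 1, and the invariant factors of ∂_1 are all 1, so H_0 ≅ Z.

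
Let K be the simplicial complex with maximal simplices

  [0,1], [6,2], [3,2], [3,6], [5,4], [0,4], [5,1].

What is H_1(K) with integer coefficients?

H_1 = Z^2.

Order the vertices as 0 < 1 < 2 < 3 < 4 < 5 < 6. Listing each simplex with vertices in this order, K has dimension 1 with simplices:

  0-simplices (7): [0], [1], [2], [3], [4], [5], [6]
  1-simplices (7): [0,1], [0,4], [1,5], [2,3], [2,6], [3,6], [4,5]

Hence C_0 ≅ Z^7, C_1 ≅ Z^7.

Boundary ∂_1: C_1 → C_0 maps an edge to its endpoints' difference, ∂[p,q] = q − p. For instance
  ∂[2,6] = [6] − [2].
This gives a 7×7 integer matrix of rank 5; reducing to Smith normal form yields diagonal entries (1,1,1,1,1).

Reading off H_k = ker ∂_k / im ∂_{k+1}:

  H_1: rank ker ∂_1 − rank ∂_2 = (7 − 5) − 0 = 2, and there is no ∂_2, so H_1 ≅ Z^2.

(K is a triangulation of the disjoint union of the circle S^1 and the circle S^1.)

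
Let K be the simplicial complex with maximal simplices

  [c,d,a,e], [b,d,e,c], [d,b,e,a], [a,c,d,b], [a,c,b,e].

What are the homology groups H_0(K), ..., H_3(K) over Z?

H_0 = Z,  H_1 = 0,  H_2 = 0,  H_3 = Z.

We work with the vertex ordering a < b < c < d < e. The simplices of K, each written with vertices in increasing order, are:

  0-simplices (5): a, b, c, d, e
  1-simplices (10): ab, ac, ad, ae, bc, bd, be, cd, ce, de
  2-simplices (10): abc, abd, abe, acd, ace, ade, bcd, bce, bde, cde
  3-simplices (5): abcd, abce, abde, acde, bcde

giving chain groups C_0 ≅ Z^5, C_1 ≅ Z^10, C_2 ≅ Z^10, C_3 ≅ Z^5.

Boundary ∂_1: C_1 → C_0 is given by ∂[p,q] = [q] − [p]. For instance
  ∂de = e − d.
This gives a 5×10 integer matrix of rank 4; reducing to Smith normal form yields diagonal entries (1,1,1,1).

∂_2: C_2 → C_1 sends each 2-simplex [p,q,r] to [q,r] − [p,r] + [p,q]. For instance
  ∂ade = de − ae + ad,
  ∂cde = de − ce + cd.
The resulting 10×10 matrix has rank 6, and its Smith normal form has invariant factors (1,1,1,1,1,1).

The boundary map ∂_3: C_3 → C_2 sends each 3-simplex σ to the alternating sum Σ_i (−1)^i (σ with its i-th vertex removed). For instance
  ∂abcd = bcd − acd + abd − abc,
  ∂bcde = cde − bde + bce − bcd.
The 10×5 boundary matrix has rank 4 and Smith normal form diag(1,1,1,1).

Now H_k = ker ∂_k / im ∂_{k+1}, so:

  H_0: rank C_0 − rank ∂_1 = 5 − 4 = 1, and the invariant factors of ∂_1 are all 1, so H_0 ≅ Z.
  H_1: rank ker ∂_1 − rank ∂_2 = (10 − 4) − 6 = 0, and the invariant factors of ∂_2 are all 1, so H_1 ≅ 0.
  H_2: rank ker ∂_2 − rank ∂_3 = (10 − 6) − 4 = 0, and the invariant factors of ∂_3 are all 1, so H_2 ≅ 0.
  H_3: rank ker ∂_3 − rank ∂_4 = (5 − 4) − 0 = 1, and there is no ∂_4, so H_3 ≅ Z.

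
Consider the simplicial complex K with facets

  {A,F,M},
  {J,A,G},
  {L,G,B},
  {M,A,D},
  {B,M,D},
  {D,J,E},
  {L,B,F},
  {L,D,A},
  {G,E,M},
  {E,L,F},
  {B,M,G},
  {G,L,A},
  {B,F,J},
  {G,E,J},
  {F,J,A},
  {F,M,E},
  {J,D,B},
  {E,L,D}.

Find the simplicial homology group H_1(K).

H_1 ≅ Z^2.

Order the vertices as A < B < D < E < F < G < J < L < M. Listing each simplex with vertices in this order, K has dimension 2 with simplices:

  0-simplices (9): A, B, D, E, F, G, J, L, M
  1-simplices (27): AD, AF, AG, AJ, AL, AM, BD, BF, BG, BJ, BL, BM, DE, DJ, DL, DM, EF, EG, EJ, EL, EM, FJ, FL, FM, GJ, GL, GM
  2-simplices (18): ADL, ADM, AFJ, AFM, AGJ, AGL, BDJ, BDM, BFJ, BFL, BGL, BGM, DEJ, DEL, EFL, EFM, EGJ, EGM

so the chain groups are C_0 ≅ Z^9, C_1 ≅ Z^27, C_2 ≅ Z^18.

The boundary map ∂_1: C_1 → C_0 sends each edge [p,q] (with p < q) to q − p.
This gives a 9×27 integer matrix of rank 8; reducing to Smith normal form yields diagonal entries (1,1,1,1,1,1,1,1).

∂_2: C_2 → C_1 acts by ∂[p,q,r] = [q,r] − [p,r] + [p,q]. For instance
  ∂BDJ = DJ − BJ + BD,
  ∂EFL = FL − EL + EF.
The resulting 27×18 matrix has rank 17, and its Smith normal form has invariant factors (1,1,1,1,1,1,1,1,1,1,1,1,1,1,1,1,1).

Computing H_k = (kernel of ∂_k) / (image of ∂_{k+1}):

  H_1: rank ker ∂_1 − rank ∂_2 = (27 − 8) − 17 = 2, and the invariant factors of ∂_2 are all 1, so H_1 = Z^2.

(K is a triangulation of the torus T^2.)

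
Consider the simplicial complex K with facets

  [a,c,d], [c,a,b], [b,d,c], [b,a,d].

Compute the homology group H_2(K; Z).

We work with the vertex ordering a < b < c < d. The simplices of K, each written with vertices in increasing order, are:

  0-simplices (4): a, b, c, d
  1-simplices (6): ab, ac, ad, bc, bd, cd
  2-simplices (4): abc, abd, acd, bcd

Hence C_0 ≅ Z^4, C_1 ≅ Z^6, C_2 ≅ Z^4.

∂_1: C_1 → C_0 maps an edge to its endpoints' difference, ∂[p,q] = q − p.
The resulting 4×6 matrix has rank 3, and its Smith normal form has invariant factors (1,1,1).

∂_2: C_2 → C_1 sends each 2-simplex [p,q,r] to [q,r] − [p,r] + [p,q]. For instance
  ∂abd = bd − ad + ab,
  ∂acd = cd − ad + ac.
The resulting 6×4 matrix has rank 3, and its Smith normal form has invariant factors (1,1,1).

Computing H_k = (kernel of ∂_k) / (image of ∂_{k+1}):

  H_2: rank ker ∂_2 − rank ∂_3 = (4 − 3) − 0 = 1, and there is no ∂_3, so H_2 = Z.

(K is a triangulation of the 2-sphere S^2.)

H_2 ≅ Z.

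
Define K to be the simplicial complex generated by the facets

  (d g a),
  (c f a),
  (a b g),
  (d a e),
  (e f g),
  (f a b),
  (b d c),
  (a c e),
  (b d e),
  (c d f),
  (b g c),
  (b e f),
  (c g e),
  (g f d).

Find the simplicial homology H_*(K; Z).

We work with the vertex ordering a < b < c < d < e < f < g. The simplices of K, each written with vertices in increasing order, are:

  0-simplices (7): a, b, c, d, e, f, g
  1-simplices (21): ab, ac, ad, ae, af, ag, bc, bd, be, bf, bg, cd, ce, cf, cg, de, df, dg, ef, eg, fg
  2-simplices (14): abf, abg, ace, acf, ade, adg, bcd, bcg, bde, bef, cdf, ceg, dfg, efg

giving chain groups C_0 ≅ Z^7, C_1 ≅ Z^21, C_2 ≅ Z^14.

∂_1: C_1 → C_0 maps an edge to its endpoints' difference, ∂[p,q] = q − p. For instance
  ∂cf = f − c.
The resulting 7×21 matrix has rank 6, and its Smith normal form has invariant factors (1,1,1,1,1,1).

The boundary map ∂_2: C_2 → C_1 maps a triangle to the signed sum of its edges. For instance
  ∂efg = fg − eg + ef,
  ∂bcg = cg − bg + bc.
The resulting 21×14 matrix has rank 13, and its Smith normal form has invariant factors (1,1,1,1,1,1,1,1,1,1,1,1,1).

Reading off H_k = ker ∂_k / im ∂_{k+1}:

  H_0: rank C_0 − rank ∂_1 = 7 − 6 = 1, and the invariant factors of ∂_1 are all 1, so H_0 = Z.
  H_1: rank ker ∂_1 − rank ∂_2 = (21 − 6) − 13 = 2, and the invariant factors of ∂_2 are all 1, so H_1 = Z^2.
  H_2: rank ker ∂_2 − rank ∂_3 = (14 − 13) − 0 = 1, and there is no ∂_3, so H_2 = Z.

As a check, the Euler characteristic is 7 − 21 + 14 = 0, which agrees with 1 − 2 + 1 = 0.

H_0 ≅ Z,  H_1 ≅ Z^2,  H_2 ≅ Z.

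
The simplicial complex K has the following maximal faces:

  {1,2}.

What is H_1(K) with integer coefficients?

Order the vertices as 1 < 2. Listing each simplex with vertices in this order, K has dimension 1 with simplices:

  0-simplices (2): [1], [2]
  1-simplices (1): [1,2]

so the chain groups are C_0 ≅ Z^2, C_1 ≅ Z^1.

The boundary map ∂_1: C_1 → C_0 sends each edge [p,q] (with p < q) to q − p. For instance
  ∂[1,2] = [2] − [1].
The 2×1 boundary matrix has rank 1 and Smith normal form diag(1).

Computing H_k = (kernel of ∂_k) / (image of ∂_{k+1}):

  H_1: rank ker ∂_1 − rank ∂_2 = (1 − 1) − 0 = 0, and there is no ∂_2, so H_1 = 0.

(K is a triangulation of the 1-simplex.)

H_1 = 0.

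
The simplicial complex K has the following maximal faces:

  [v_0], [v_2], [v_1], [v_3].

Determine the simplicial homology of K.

H_0 = Z^4.

We work with the vertex ordering v_0 < v_1 < v_2 < v_3. The simplices of K, each written with vertices in increasing order, are:

  0-simplices (4): [v_0], [v_1], [v_2], [v_3]

giving chain groups C_0 ≅ Z^4.

From H_k ≅ ker(∂_k) / im(∂_{k+1}) we obtain:

  H_0: rank C_0 − rank ∂_1 = 4 − 0 = 4, and there is no ∂_1, so H_0 ≅ Z^4.

(K is a triangulation of a set of 4 points.)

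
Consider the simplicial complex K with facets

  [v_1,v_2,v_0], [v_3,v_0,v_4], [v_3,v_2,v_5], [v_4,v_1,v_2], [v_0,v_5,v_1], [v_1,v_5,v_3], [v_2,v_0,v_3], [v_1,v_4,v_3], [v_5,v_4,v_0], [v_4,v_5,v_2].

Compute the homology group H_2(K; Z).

H_2 = 0.

Fix the vertex order v_0 < v_1 < v_2 < v_3 < v_4 < v_5 and write every simplex with vertices in increasing order. Then dim K = 2 and the simplices of K are:

  0-simplices (6): [v_0], [v_1], [v_2], [v_3], [v_4], [v_5]
  1-simplices (15): (15 of them)
  2-simplices (10): [v_0,v_1,v_2], [v_0,v_1,v_5], [v_0,v_2,v_3], [v_0,v_3,v_4], [v_0,v_4,v_5], [v_1,v_2,v_4], [v_1,v_3,v_4], [v_1,v_3,v_5], [v_2,v_3,v_5], [v_2,v_4,v_5]

Hence C_0 ≅ Z^6, C_1 ≅ Z^15, C_2 ≅ Z^10.

The boundary map ∂_1: C_1 → C_0 is given by ∂[p,q] = [q] − [p]. For instance
  ∂[v_2,v_5] = [v_5] − [v_2].
The resulting 6×15 matrix has rank 5, and its Smith normal form has invariant factors (1,1,1,1,1).

∂_2: C_2 → C_1 acts by ∂[p,q,r] = [q,r] − [p,r] + [p,q]. For instance
  ∂[v_2,v_4,v_5] = [v_4,v_5] − [v_2,v_5] + [v_2,v_4],
  ∂[v_1,v_3,v_4] = [v_3,v_4] − [v_1,v_4] + [v_1,v_3].
As a 15×10 matrix over Z this has rank 10, with invariant factors (1,1,1,1,1,1,1,1,1,2).

Reading off H_k = ker ∂_k / im ∂_{k+1}:

  H_2: rank ker ∂_2 − rank ∂_3 = (10 − 10) − 0 = 0, and there is no ∂_3, so H_2 = 0.

(K is a triangulation of the real projective plane RP^2.)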